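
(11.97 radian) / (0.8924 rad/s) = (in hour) 0.003726. Check: 11.97 radian = 11.97 rad. 0.8924 rad/s is already in rad/s. Combine: 11.97 rad / 0.8924 rad/s = 13.413268 s. 1 hour = 3600 s, so 13.413268 s = 13.413268 / 3600 = 0.0037259077 hour ≈ 0.003726 hour (4 s.f.).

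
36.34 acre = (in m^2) 1 acre = 4046.8564 m^2, so 36.34 acre = 36.34 * 4046.8564 = 147062.76 m^2. Result: 147062.76 m^2 ≈ 1.471e+05 m^2 (4 s.f.). Final answer: 1.471e+05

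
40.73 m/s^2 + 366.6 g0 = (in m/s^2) 3636. Check: 40.73 m/s^2 is already in m/s^2. 1 g0 = 9.80665 m/s^2, so 366.6 g0 = 366.6 * 9.80665 = 3595.1179 m/s^2. Sum: 40.73 + 3595.1179 = 3635.8479 m/s^2. Result: 3635.8479 m/s^2 ≈ 3636 m/s^2 (4 s.f.).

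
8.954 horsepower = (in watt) 1 horsepower = 745.69987 W, so 8.954 horsepower = 8.954 * 745.69987 = 6676.9967 W. 6676.9967 W = 6676.9967 watt ≈ 6677 watt (4 s.f.). Final answer: 6677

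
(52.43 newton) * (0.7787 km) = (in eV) 2.548e+23. Check: 52.43 newton = 52.43 N. 1 km = 1000 m, so 0.7787 km = 0.7787 * 1000 = 778.7 m. Combine: 52.43 N * 778.7 m = 40827.241 J. 1 eV = 1.6021766e-19 J, so 40827.241 J = 40827.241 / 1.6021766e-19 = 2.548236e+23 eV ≈ 2.548e+23 eV (4 s.f.).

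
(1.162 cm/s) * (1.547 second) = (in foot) 0.05898. Check: 1 cm/s = 0.01 m/s, so 1.162 cm/s = 1.162 * 0.01 = 0.01162 m/s. 1.547 second = 1.547 s. Combine: 0.01162 m/s * 1.547 s = 0.01797614 m. 1 foot = 0.3048 m, so 0.01797614 m = 0.01797614 / 0.3048 = 0.058976837 foot ≈ 0.05898 foot (4 s.f.).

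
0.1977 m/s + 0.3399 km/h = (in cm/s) 0.1977 m/s is already in m/s. 1 km/h = 0.27777778 m/s, so 0.3399 km/h = 0.3399 * 0.27777778 = 0.094416667 m/s. Sum: 0.1977 + 0.094416667 = 0.29211667 m/s. 1 cm/s = 0.01 m/s, so 0.29211667 m/s = 0.29211667 / 0.01 = 29.211667 cm/s ≈ 29.21 cm/s (4 s.f.). Final answer: 29.21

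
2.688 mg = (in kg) 1 mg = 1e-06 kg, so 2.688 mg = 2.688 * 1e-06 = 2.688e-06 kg. Result: 2.688e-06 kg. Final answer: 2.688e-06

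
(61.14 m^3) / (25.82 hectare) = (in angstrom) 61.14 m^3 is already in m^3. 1 hectare = 10000 m^2, so 25.82 hectare = 25.82 * 10000 = 258200 m^2. Combine: 61.14 m^3 / 258200 m^2 = 0.00023679318 m. 1 angstrom = 1e-10 m, so 0.00023679318 m = 0.00023679318 / 1e-10 = 2367931.8 angstrom ≈ 2.368e+06 angstrom (4 s.f.). Final answer: 2.368e+06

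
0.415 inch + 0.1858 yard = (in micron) 1 inch = 0.0254 m, so 0.415 inch = 0.415 * 0.0254 = 0.010541 m. 1 yard = 0.9144 m, so 0.1858 yard = 0.1858 * 0.9144 = 0.16989552 m. Sum: 0.010541 + 0.16989552 = 0.18043652 m. 1 micron = 1e-06 m, so 0.18043652 m = 0.18043652 / 1e-06 = 180436.52 micron ≈ 1.804e+05 micron (4 s.f.). Final answer: 1.804e+05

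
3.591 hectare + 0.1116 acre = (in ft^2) 3.914e+05. Check: 1 hectare = 10000 m^2, so 3.591 hectare = 3.591 * 10000 = 35910 m^2. 1 acre = 4046.8564 m^2, so 0.1116 acre = 0.1116 * 4046.8564 = 451.62918 m^2. Sum: 35910 + 451.62918 = 36361.629 m^2. 1 ft^2 = 0.09290304 m^2, so 36361.629 m^2 = 36361.629 / 0.09290304 = 391393.32 ft^2 ≈ 3.914e+05 ft^2 (4 s.f.).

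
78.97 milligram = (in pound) 1 milligram = 1e-06 kg, so 78.97 milligram = 78.97 * 1e-06 = 7.897e-05 kg. 1 pound = 0.45359237 kg, so 7.897e-05 kg = 7.897e-05 / 0.45359237 = 0.00017409905 pound ≈ 0.0001741 pound (4 s.f.). Final answer: 0.0001741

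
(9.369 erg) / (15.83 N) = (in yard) 1 erg = 1e-07 J, so 9.369 erg = 9.369 * 1e-07 = 9.369e-07 J. 15.83 N is already in N. Combine: 9.369e-07 J / 15.83 N = 5.9185092e-08 m. 1 yard = 0.9144 m, so 5.9185092e-08 m = 5.9185092e-08 / 0.9144 = 6.4725603e-08 yard ≈ 6.473e-08 yard (4 s.f.). Final answer: 6.473e-08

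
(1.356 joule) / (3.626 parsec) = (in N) 1.212e-17. Check: 1.356 joule = 1.356 J. 1 parsec = 3.0856776e+16 m, so 3.626 parsec = 3.626 * 3.0856776e+16 = 1.1188667e+17 m. Combine: 1.356 J / 1.1188667e+17 m = 1.2119406e-17 N. Result: 1.2119406e-17 N ≈ 1.212e-17 N (4 s.f.).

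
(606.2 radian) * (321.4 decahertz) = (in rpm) 1.861e+07. Check: 606.2 radian = 606.2 rad. 1 decahertz = 10 Hz, so 321.4 decahertz = 321.4 * 10 = 3214 Hz. Combine: 606.2 rad * 3214 Hz = 1948326.8 rad/s. 1 rpm = 0.10471976 rad/s, so 1948326.8 rad/s = 1948326.8 / 0.10471976 = 18605150 rpm ≈ 1.861e+07 rpm (4 s.f.).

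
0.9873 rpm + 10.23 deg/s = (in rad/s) 1 rpm = 0.10471976 rad/s, so 0.9873 rpm = 0.9873 * 0.10471976 = 0.10338981 rad/s. 1 deg/s = 0.017453293 rad/s, so 10.23 deg/s = 10.23 * 0.017453293 = 0.17854718 rad/s. Sum: 0.10338981 + 0.17854718 = 0.281937 rad/s. Result: 0.281937 rad/s ≈ 0.2819 rad/s (4 s.f.). Final answer: 0.2819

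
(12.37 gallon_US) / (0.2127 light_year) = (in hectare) 2.327e-21. Check: 1 gallon_US = 0.0037854118 m^3, so 12.37 gallon_US = 12.37 * 0.0037854118 = 0.046825544 m^3. 1 light_year = 9.4607305e+15 m, so 0.2127 light_year = 0.2127 * 9.4607305e+15 = 2.0122974e+15 m. Combine: 0.046825544 m^3 / 2.0122974e+15 m = 2.3269694e-17 m^2. 1 hectare = 10000 m^2, so 2.3269694e-17 m^2 = 2.3269694e-17 / 10000 = 2.3269694e-21 hectare ≈ 2.327e-21 hectare (4 s.f.).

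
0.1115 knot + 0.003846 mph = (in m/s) 0.05908. Check: 1 knot = 0.51444444 m/s, so 0.1115 knot = 0.1115 * 0.51444444 = 0.057360556 m/s. 1 mph = 0.44704 m/s, so 0.003846 mph = 0.003846 * 0.44704 = 0.0017193158 m/s. Sum: 0.057360556 + 0.0017193158 = 0.059079871 m/s. Result: 0.059079871 m/s ≈ 0.05908 m/s (4 s.f.).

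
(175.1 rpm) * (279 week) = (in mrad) 3.094e+12. Check: 1 rpm = 0.10471976 rad/s, so 175.1 rpm = 175.1 * 0.10471976 = 18.336429 rad/s. 1 week = 604800 s, so 279 week = 279 * 604800 = 1.687392e+08 s. Combine: 18.336429 rad/s * 1.687392e+08 s = 3.0940744e+09 rad. 1 mrad = 0.001 rad, so 3.0940744e+09 rad = 3.0940744e+09 / 0.001 = 3.0940744e+12 mrad ≈ 3.094e+12 mrad (4 s.f.).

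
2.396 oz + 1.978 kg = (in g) 1 oz = 0.028349523 kg, so 2.396 oz = 2.396 * 0.028349523 = 0.067925457 kg. 1.978 kg is already in kg. Sum: 0.067925457 + 1.978 = 2.0459255 kg. 1 g = 0.001 kg, so 2.0459255 kg = 2.0459255 / 0.001 = 2045.9255 g ≈ 2046 g (4 s.f.). Final answer: 2046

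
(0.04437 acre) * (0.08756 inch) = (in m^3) 0.3993. Check: 1 acre = 4046.8564 m^2, so 0.04437 acre = 0.04437 * 4046.8564 = 179.55902 m^2. 1 inch = 0.0254 m, so 0.08756 inch = 0.08756 * 0.0254 = 0.002224024 m. Combine: 179.55902 m^2 * 0.002224024 m = 0.39934357 m^3. Result: 0.39934357 m^3 ≈ 0.3993 m^3 (4 s.f.).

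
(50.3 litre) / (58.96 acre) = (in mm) 0.0002108. Check: 1 litre = 0.001 m^3, so 50.3 litre = 50.3 * 0.001 = 0.0503 m^3. 1 acre = 4046.8564 m^2, so 58.96 acre = 58.96 * 4046.8564 = 238602.65 m^2. Combine: 0.0503 m^3 / 238602.65 m^2 = 2.1081073e-07 m. 1 mm = 0.001 m, so 2.1081073e-07 m = 2.1081073e-07 / 0.001 = 0.00021081073 mm ≈ 0.0002108 mm (4 s.f.).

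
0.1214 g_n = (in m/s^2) 1.191. Check: 1 g_n = 9.80665 m/s^2, so 0.1214 g_n = 0.1214 * 9.80665 = 1.1905273 m/s^2. Result: 1.1905273 m/s^2 ≈ 1.191 m/s^2 (4 s.f.).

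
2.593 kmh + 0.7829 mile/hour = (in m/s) 1 kmh = 0.27777778 m/s, so 2.593 kmh = 2.593 * 0.27777778 = 0.72027778 m/s. 1 mile/hour = 0.44704 m/s, so 0.7829 mile/hour = 0.7829 * 0.44704 = 0.34998762 m/s. Sum: 0.72027778 + 0.34998762 = 1.0702654 m/s. Result: 1.0702654 m/s ≈ 1.07 m/s (4 s.f.). Final answer: 1.07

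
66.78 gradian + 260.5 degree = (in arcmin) 1.924e+04. Check: 1 gradian = 0.015707963 rad, so 66.78 gradian = 66.78 * 0.015707963 = 1.0489778 rad. 1 degree = 0.017453293 rad, so 260.5 degree = 260.5 * 0.017453293 = 4.5465827 rad. Sum: 1.0489778 + 4.5465827 = 5.5955605 rad. 1 arcmin = 0.00029088821 rad, so 5.5955605 rad = 5.5955605 / 0.00029088821 = 19236.12 arcmin ≈ 1.924e+04 arcmin (4 s.f.).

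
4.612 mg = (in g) 0.004612. Check: 1 mg = 1e-06 kg, so 4.612 mg = 4.612 * 1e-06 = 4.612e-06 kg. 1 g = 0.001 kg, so 4.612e-06 kg = 4.612e-06 / 0.001 = 0.004612 g.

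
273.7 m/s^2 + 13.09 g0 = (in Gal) 4.021e+04. Check: 273.7 m/s^2 is already in m/s^2. 1 g0 = 9.80665 m/s^2, so 13.09 g0 = 13.09 * 9.80665 = 128.36905 m/s^2. Sum: 273.7 + 128.36905 = 402.06905 m/s^2. 1 Gal = 0.01 m/s^2, so 402.06905 m/s^2 = 402.06905 / 0.01 = 40206.905 Gal ≈ 4.021e+04 Gal (4 s.f.).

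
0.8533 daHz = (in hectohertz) 0.08533. Check: 1 daHz = 10 Hz, so 0.8533 daHz = 0.8533 * 10 = 8.533 Hz. 1 hectohertz = 100 Hz, so 8.533 Hz = 8.533 / 100 = 0.08533 hectohertz.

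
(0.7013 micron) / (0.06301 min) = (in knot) 1 micron = 1e-06 m, so 0.7013 micron = 0.7013 * 1e-06 = 7.013e-07 m. 1 min = 60 s, so 0.06301 min = 0.06301 * 60 = 3.7806 s. Combine: 7.013e-07 m / 3.7806 s = 1.8549966e-07 m/s. 1 knot = 0.51444444 m/s, so 1.8549966e-07 m/s = 1.8549966e-07 / 0.51444444 = 3.6058248e-07 knot ≈ 3.606e-07 knot (4 s.f.). Final answer: 3.606e-07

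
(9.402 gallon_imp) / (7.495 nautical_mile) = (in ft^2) 3.314e-05. Check: 1 gallon_imp = 0.00454609 m^3, so 9.402 gallon_imp = 9.402 * 0.00454609 = 0.042742338 m^3. 1 nautical_mile = 1852 m, so 7.495 nautical_mile = 7.495 * 1852 = 13880.74 m. Combine: 0.042742338 m^3 / 13880.74 m = 3.079255e-06 m^2. 1 ft^2 = 0.09290304 m^2, so 3.079255e-06 m^2 = 3.079255e-06 / 0.09290304 = 3.3144825e-05 ft^2 ≈ 3.314e-05 ft^2 (4 s.f.).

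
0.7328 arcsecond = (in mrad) 0.003553. Check: 1 arcsecond = 4.8481368e-06 rad, so 0.7328 arcsecond = 0.7328 * 4.8481368e-06 = 3.5527147e-06 rad. 1 mrad = 0.001 rad, so 3.5527147e-06 rad = 3.5527147e-06 / 0.001 = 0.0035527147 mrad ≈ 0.003553 mrad (4 s.f.).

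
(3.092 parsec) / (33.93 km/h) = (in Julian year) 3.208e+08. Check: 1 parsec = 3.0856776e+16 m, so 3.092 parsec = 3.092 * 3.0856776e+16 = 9.5409151e+16 m. 1 km/h = 0.27777778 m/s, so 33.93 km/h = 33.93 * 0.27777778 = 9.425 m/s. Combine: 9.5409151e+16 m / 9.425 m/s = 1.0122987e+16 s. 1 Julian year = 31557600 s, so 1.0122987e+16 s = 1.0122987e+16 / 31557600 = 3.207781e+08 Julian year ≈ 3.208e+08 Julian year (4 s.f.).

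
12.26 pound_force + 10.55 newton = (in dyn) 1 pound_force = 4.4482216 N, so 12.26 pound_force = 12.26 * 4.4482216 = 54.535197 N. 10.55 newton = 10.55 N. Sum: 54.535197 + 10.55 = 65.085197 N. 1 dyn = 1e-05 N, so 65.085197 N = 65.085197 / 1e-05 = 6508519.7 dyn ≈ 6.509e+06 dyn (4 s.f.). Final answer: 6.509e+06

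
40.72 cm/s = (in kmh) 1.466. Check: 1 cm/s = 0.01 m/s, so 40.72 cm/s = 40.72 * 0.01 = 0.4072 m/s. 1 kmh = 0.27777778 m/s, so 0.4072 m/s = 0.4072 / 0.27777778 = 1.46592 kmh ≈ 1.466 kmh (4 s.f.).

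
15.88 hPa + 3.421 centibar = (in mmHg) 37.57. Check: 1 hPa = 100 Pa, so 15.88 hPa = 15.88 * 100 = 1588 Pa. 1 centibar = 1000 Pa, so 3.421 centibar = 3.421 * 1000 = 3421 Pa. Sum: 1588 + 3421 = 5009 Pa. 1 mmHg = 133.32237 Pa, so 5009 Pa = 5009 / 133.32237 = 37.57059 mmHg ≈ 37.57 mmHg (4 s.f.).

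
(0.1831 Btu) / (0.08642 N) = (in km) 1 Btu = 1055.0559 J, so 0.1831 Btu = 0.1831 * 1055.0559 = 193.18073 J. 0.08642 N is already in N. Combine: 193.18073 J / 0.08642 N = 2235.3706 m. 1 km = 1000 m, so 2235.3706 m = 2235.3706 / 1000 = 2.2353706 km ≈ 2.235 km (4 s.f.). Final answer: 2.235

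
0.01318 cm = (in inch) 1 cm = 0.01 m, so 0.01318 cm = 0.01318 * 0.01 = 0.0001318 m. 1 inch = 0.0254 m, so 0.0001318 m = 0.0001318 / 0.0254 = 0.0051889764 inch ≈ 0.005189 inch (4 s.f.). Final answer: 0.005189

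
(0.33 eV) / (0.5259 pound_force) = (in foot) 7.415e-20. Check: 1 eV = 1.6021766e-19 J, so 0.33 eV = 0.33 * 1.6021766e-19 = 5.2871829e-20 J. 1 pound_force = 4.4482216 N, so 0.5259 pound_force = 0.5259 * 4.4482216 = 2.3393197 N. Combine: 5.2871829e-20 J / 2.3393197 N = 2.2601369e-20 m. 1 foot = 0.3048 m, so 2.2601369e-20 m = 2.2601369e-20 / 0.3048 = 7.4151473e-20 foot ≈ 7.415e-20 foot (4 s.f.).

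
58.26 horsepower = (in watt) 1 horsepower = 745.69987 W, so 58.26 horsepower = 58.26 * 745.69987 = 43444.475 W. 43444.475 W = 43444.475 watt ≈ 4.344e+04 watt (4 s.f.). Final answer: 4.344e+04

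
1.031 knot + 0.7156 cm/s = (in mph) 1 knot = 0.51444444 m/s, so 1.031 knot = 1.031 * 0.51444444 = 0.53039222 m/s. 1 cm/s = 0.01 m/s, so 0.7156 cm/s = 0.7156 * 0.01 = 0.007156 m/s. Sum: 0.53039222 + 0.007156 = 0.53754822 m/s. 1 mph = 0.44704 m/s, so 0.53754822 m/s = 0.53754822 / 0.44704 = 1.2024611 mph ≈ 1.202 mph (4 s.f.). Final answer: 1.202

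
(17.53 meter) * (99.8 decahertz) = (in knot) 17.53 meter = 17.53 m. 1 decahertz = 10 Hz, so 99.8 decahertz = 99.8 * 10 = 998 Hz. Combine: 17.53 m * 998 Hz = 17494.94 m/s. 1 knot = 0.51444444 m/s, so 17494.94 m/s = 17494.94 / 0.51444444 = 34007.443 knot ≈ 3.401e+04 knot (4 s.f.). Final answer: 3.401e+04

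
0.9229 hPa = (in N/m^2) 92.29. Check: 1 hPa = 100 Pa, so 0.9229 hPa = 0.9229 * 100 = 92.29 Pa. 92.29 Pa = 92.29 N/m^2.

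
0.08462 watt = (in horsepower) 0.08462 watt = 0.08462 W. 1 horsepower = 745.69987 W, so 0.08462 W = 0.08462 / 745.69987 = 0.00011347729 horsepower ≈ 0.0001135 horsepower (4 s.f.). Final answer: 0.0001135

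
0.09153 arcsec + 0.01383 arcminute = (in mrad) 0.004467. Check: 1 arcsec = 4.8481368e-06 rad, so 0.09153 arcsec = 0.09153 * 4.8481368e-06 = 4.4374996e-07 rad. 1 arcminute = 0.00029088821 rad, so 0.01383 arcminute = 0.01383 * 0.00029088821 = 4.0229839e-06 rad. Sum: 4.4374996e-07 + 4.0229839e-06 = 4.4667339e-06 rad. 1 mrad = 0.001 rad, so 4.4667339e-06 rad = 4.4667339e-06 / 0.001 = 0.0044667339 mrad ≈ 0.004467 mrad (4 s.f.).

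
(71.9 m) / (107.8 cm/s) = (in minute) 1.112. Check: 71.9 m is already in m. 1 cm/s = 0.01 m/s, so 107.8 cm/s = 107.8 * 0.01 = 1.078 m/s. Combine: 71.9 m / 1.078 m/s = 66.697588 s. 1 minute = 60 s, so 66.697588 s = 66.697588 / 60 = 1.1116265 minute ≈ 1.112 minute (4 s.f.).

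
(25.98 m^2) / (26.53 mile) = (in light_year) 6.432e-20. Check: 25.98 m^2 is already in m^2. 1 mile = 1609.344 m, so 26.53 mile = 26.53 * 1609.344 = 42695.896 m. Combine: 25.98 m^2 / 42695.896 m = 0.00060848939 m. 1 light_year = 9.4607305e+15 m, so 0.00060848939 m = 0.00060848939 / 9.4607305e+15 = 6.431738e-20 light_year ≈ 6.432e-20 light_year (4 s.f.).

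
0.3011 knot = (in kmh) 0.5576. Check: 1 knot = 0.51444444 m/s, so 0.3011 knot = 0.3011 * 0.51444444 = 0.15489922 m/s. 1 kmh = 0.27777778 m/s, so 0.15489922 m/s = 0.15489922 / 0.27777778 = 0.5576372 kmh ≈ 0.5576 kmh (4 s.f.).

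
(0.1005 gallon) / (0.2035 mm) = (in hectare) 0.0001869. Check: 1 gallon = 0.0037854118 m^3, so 0.1005 gallon = 0.1005 * 0.0037854118 = 0.00038043388 m^3. 1 mm = 0.001 m, so 0.2035 mm = 0.2035 * 0.001 = 0.0002035 m. Combine: 0.00038043388 m^3 / 0.0002035 m = 1.869454 m^2. 1 hectare = 10000 m^2, so 1.869454 m^2 = 1.869454 / 10000 = 0.0001869454 hectare ≈ 0.0001869 hectare (4 s.f.).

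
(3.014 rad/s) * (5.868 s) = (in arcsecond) 3.648e+06. Check: 3.014 rad/s is already in rad/s. 5.868 s is already in s. Combine: 3.014 rad/s * 5.868 s = 17.686152 rad. 1 arcsecond = 4.8481368e-06 rad, so 17.686152 rad = 17.686152 / 4.8481368e-06 = 3648030.7 arcsecond ≈ 3.648e+06 arcsecond (4 s.f.).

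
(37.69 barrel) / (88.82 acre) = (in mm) 0.01667. Check: 1 barrel = 0.15898729 m^3, so 37.69 barrel = 37.69 * 0.15898729 = 5.9922311 m^3. 1 acre = 4046.8564 m^2, so 88.82 acre = 88.82 * 4046.8564 = 359441.79 m^2. Combine: 5.9922311 m^3 / 359441.79 m^2 = 1.6670936e-05 m. 1 mm = 0.001 m, so 1.6670936e-05 m = 1.6670936e-05 / 0.001 = 0.016670936 mm ≈ 0.01667 mm (4 s.f.).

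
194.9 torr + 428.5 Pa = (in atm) 0.2607. Check: 1 torr = 133.32237 Pa, so 194.9 torr = 194.9 * 133.32237 = 25984.53 Pa. 428.5 Pa is already in Pa. Sum: 25984.53 + 428.5 = 26413.03 Pa. 1 atm = 101325 Pa, so 26413.03 Pa = 26413.03 / 101325 = 0.26067633 atm ≈ 0.2607 atm (4 s.f.).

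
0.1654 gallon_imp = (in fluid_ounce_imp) 26.46. Check: 1 gallon_imp = 0.00454609 m^3, so 0.1654 gallon_imp = 0.1654 * 0.00454609 = 0.00075192329 m^3. 1 fluid_ounce_imp = 2.8413063e-05 m^3, so 0.00075192329 m^3 = 0.00075192329 / 2.8413063e-05 = 26.464 fluid_ounce_imp ≈ 26.46 fluid_ounce_imp (4 s.f.).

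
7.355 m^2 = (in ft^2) 79.17. Check: 1 ft^2 = 0.09290304 m^2, so 7.355 m^2 = 7.355 / 0.09290304 = 79.168561 ft^2 ≈ 79.17 ft^2 (4 s.f.).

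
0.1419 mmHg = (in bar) 0.0001892. Check: 1 mmHg = 133.32237 Pa, so 0.1419 mmHg = 0.1419 * 133.32237 = 18.918444 Pa. 1 bar = 100000 Pa, so 18.918444 Pa = 18.918444 / 100000 = 0.00018918444 bar ≈ 0.0001892 bar (4 s.f.).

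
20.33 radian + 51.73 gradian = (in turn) 20.33 radian = 20.33 rad. 1 gradian = 0.015707963 rad, so 51.73 gradian = 51.73 * 0.015707963 = 0.81257294 rad. Sum: 20.33 + 0.81257294 = 21.142573 rad. 1 turn = 6.2831853 rad, so 21.142573 rad = 21.142573 / 6.2831853 = 3.364945 turn ≈ 3.365 turn (4 s.f.). Final answer: 3.365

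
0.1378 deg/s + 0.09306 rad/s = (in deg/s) 5.47. Check: 1 deg/s = 0.017453293 rad/s, so 0.1378 deg/s = 0.1378 * 0.017453293 = 0.0024050637 rad/s. 0.09306 rad/s is already in rad/s. Sum: 0.0024050637 + 0.09306 = 0.095465064 rad/s. 1 deg/s = 0.017453293 rad/s, so 0.095465064 rad/s = 0.095465064 / 0.017453293 = 5.4697452 deg/s ≈ 5.47 deg/s (4 s.f.).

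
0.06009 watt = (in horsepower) 8.058e-05. Check: 0.06009 watt = 0.06009 W. 1 horsepower = 745.69987 W, so 0.06009 W = 0.06009 / 745.69987 = 8.0582017e-05 horsepower ≈ 8.058e-05 horsepower (4 s.f.).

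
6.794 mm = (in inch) 1 mm = 0.001 m, so 6.794 mm = 6.794 * 0.001 = 0.006794 m. 1 inch = 0.0254 m, so 0.006794 m = 0.006794 / 0.0254 = 0.26748031 inch ≈ 0.2675 inch (4 s.f.). Final answer: 0.2675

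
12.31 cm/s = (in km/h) 1 cm/s = 0.01 m/s, so 12.31 cm/s = 12.31 * 0.01 = 0.1231 m/s. 1 km/h = 0.27777778 m/s, so 0.1231 m/s = 0.1231 / 0.27777778 = 0.44316 km/h ≈ 0.4432 km/h (4 s.f.). Final answer: 0.4432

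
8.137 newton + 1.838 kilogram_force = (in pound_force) 8.137 newton = 8.137 N. 1 kilogram_force = 9.80665 N, so 1.838 kilogram_force = 1.838 * 9.80665 = 18.024623 N. Sum: 8.137 + 18.024623 = 26.161623 N. 1 pound_force = 4.4482216 N, so 26.161623 N = 26.161623 / 4.4482216 = 5.8813667 pound_force ≈ 5.881 pound_force (4 s.f.). Final answer: 5.881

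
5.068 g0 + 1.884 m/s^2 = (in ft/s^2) 1 g0 = 9.80665 m/s^2, so 5.068 g0 = 5.068 * 9.80665 = 49.700102 m/s^2. 1.884 m/s^2 is already in m/s^2. Sum: 49.700102 + 1.884 = 51.584102 m/s^2. 1 ft/s^2 = 0.3048 m/s^2, so 51.584102 m/s^2 = 51.584102 / 0.3048 = 169.23918 ft/s^2 ≈ 169.2 ft/s^2 (4 s.f.). Final answer: 169.2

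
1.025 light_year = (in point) 2.749e+19. Check: 1 light_year = 9.4607305e+15 m, so 1.025 light_year = 1.025 * 9.4607305e+15 = 9.6972487e+15 m. 1 point = 0.00035277778 m, so 9.6972487e+15 m = 9.6972487e+15 / 0.00035277778 = 2.7488264e+19 point ≈ 2.749e+19 point (4 s.f.).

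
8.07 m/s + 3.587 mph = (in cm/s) 8.07 m/s is already in m/s. 1 mph = 0.44704 m/s, so 3.587 mph = 3.587 * 0.44704 = 1.6035325 m/s. Sum: 8.07 + 1.6035325 = 9.6735325 m/s. 1 cm/s = 0.01 m/s, so 9.6735325 m/s = 9.6735325 / 0.01 = 967.35325 cm/s ≈ 967.4 cm/s (4 s.f.). Final answer: 967.4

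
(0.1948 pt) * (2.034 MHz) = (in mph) 312.7. Check: 1 pt = 0.00035277778 m, so 0.1948 pt = 0.1948 * 0.00035277778 = 6.8721111e-05 m. 1 MHz = 1000000 Hz, so 2.034 MHz = 2.034 * 1000000 = 2034000 Hz. Combine: 6.8721111e-05 m * 2034000 Hz = 139.77874 m/s. 1 mph = 0.44704 m/s, so 139.77874 m/s = 139.77874 / 0.44704 = 312.67614 mph ≈ 312.7 mph (4 s.f.).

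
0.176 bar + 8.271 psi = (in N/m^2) 7.463e+04. Check: 1 bar = 100000 Pa, so 0.176 bar = 0.176 * 100000 = 17600 Pa. 1 psi = 6894.7573 Pa, so 8.271 psi = 8.271 * 6894.7573 = 57026.538 Pa. Sum: 17600 + 57026.538 = 74626.538 Pa. 74626.538 Pa = 74626.538 N/m^2 ≈ 7.463e+04 N/m^2 (4 s.f.).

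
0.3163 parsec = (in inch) 3.843e+17. Check: 1 parsec = 3.0856776e+16 m, so 0.3163 parsec = 0.3163 * 3.0856776e+16 = 9.7599982e+15 m. 1 inch = 0.0254 m, so 9.7599982e+15 m = 9.7599982e+15 / 0.0254 = 3.842519e+17 inch ≈ 3.843e+17 inch (4 s.f.).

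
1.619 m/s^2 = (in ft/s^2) 1 ft/s^2 = 0.3048 m/s^2, so 1.619 m/s^2 = 1.619 / 0.3048 = 5.3116798 ft/s^2 ≈ 5.312 ft/s^2 (4 s.f.). Final answer: 5.312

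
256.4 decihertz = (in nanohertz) 2.564e+10. Check: 1 decihertz = 0.1 Hz, so 256.4 decihertz = 256.4 * 0.1 = 25.64 Hz. 1 nanohertz = 1e-09 Hz, so 25.64 Hz = 25.64 / 1e-09 = 2.564e+10 nanohertz.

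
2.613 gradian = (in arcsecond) 8466. Check: 1 gradian = 0.015707963 rad, so 2.613 gradian = 2.613 * 0.015707963 = 0.041044908 rad. 1 arcsecond = 4.8481368e-06 rad, so 0.041044908 rad = 0.041044908 / 4.8481368e-06 = 8466.12 arcsecond ≈ 8466 arcsecond (4 s.f.).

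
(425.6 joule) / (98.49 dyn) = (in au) 2.889e-06. Check: 425.6 joule = 425.6 J. 1 dyn = 1e-05 N, so 98.49 dyn = 98.49 * 1e-05 = 0.0009849 N. Combine: 425.6 J / 0.0009849 N = 432125.09 m. 1 au = 1.4959787e+11 m, so 432125.09 m = 432125.09 / 1.4959787e+11 = 2.8885778e-06 au ≈ 2.889e-06 au (4 s.f.).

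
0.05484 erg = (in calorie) 1.311e-09. Check: 1 erg = 1e-07 J, so 0.05484 erg = 0.05484 * 1e-07 = 5.484e-09 J. 1 calorie = 4.184 J, so 5.484e-09 J = 5.484e-09 / 4.184 = 1.3107075e-09 calorie ≈ 1.311e-09 calorie (4 s.f.).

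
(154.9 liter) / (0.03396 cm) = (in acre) 1 liter = 0.001 m^3, so 154.9 liter = 154.9 * 0.001 = 0.1549 m^3. 1 cm = 0.01 m, so 0.03396 cm = 0.03396 * 0.01 = 0.0003396 m. Combine: 0.1549 m^3 / 0.0003396 m = 456.12485 m^2. 1 acre = 4046.8564 m^2, so 456.12485 m^2 = 456.12485 / 4046.8564 = 0.11271091 acre ≈ 0.1127 acre (4 s.f.). Final answer: 0.1127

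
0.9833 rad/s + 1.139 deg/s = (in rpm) 9.58. Check: 0.9833 rad/s is already in rad/s. 1 deg/s = 0.017453293 rad/s, so 1.139 deg/s = 1.139 * 0.017453293 = 0.0198793 rad/s. Sum: 0.9833 + 0.0198793 = 1.0031793 rad/s. 1 rpm = 0.10471976 rad/s, so 1.0031793 rad/s = 1.0031793 / 0.10471976 = 9.5796567 rpm ≈ 9.58 rpm (4 s.f.).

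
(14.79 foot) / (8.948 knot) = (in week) 1 foot = 0.3048 m, so 14.79 foot = 14.79 * 0.3048 = 4.507992 m. 1 knot = 0.51444444 m/s, so 8.948 knot = 8.948 * 0.51444444 = 4.6032489 m/s. Combine: 4.507992 m / 4.6032489 m/s = 0.9793066 s. 1 week = 604800 s, so 0.9793066 s = 0.9793066 / 604800 = 1.6192239e-06 week ≈ 1.619e-06 week (4 s.f.). Final answer: 1.619e-06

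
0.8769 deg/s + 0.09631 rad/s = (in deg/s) 6.395. Check: 1 deg/s = 0.017453293 rad/s, so 0.8769 deg/s = 0.8769 * 0.017453293 = 0.015304792 rad/s. 0.09631 rad/s is already in rad/s. Sum: 0.015304792 + 0.09631 = 0.11161479 rad/s. 1 deg/s = 0.017453293 rad/s, so 0.11161479 rad/s = 0.11161479 / 0.017453293 = 6.3950565 deg/s ≈ 6.395 deg/s (4 s.f.).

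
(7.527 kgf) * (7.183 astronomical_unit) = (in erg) 7.932e+20. Check: 1 kgf = 9.80665 N, so 7.527 kgf = 7.527 * 9.80665 = 73.814655 N. 1 astronomical_unit = 1.4959787e+11 m, so 7.183 astronomical_unit = 7.183 * 1.4959787e+11 = 1.0745615e+12 m. Combine: 73.814655 N * 1.0745615e+12 m = 7.9318386e+13 J. 1 erg = 1e-07 J, so 7.9318386e+13 J = 7.9318386e+13 / 1e-07 = 7.9318386e+20 erg ≈ 7.932e+20 erg (4 s.f.).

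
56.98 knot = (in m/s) 1 knot = 0.51444444 m/s, so 56.98 knot = 56.98 * 0.51444444 = 29.313044 m/s. Result: 29.313044 m/s ≈ 29.31 m/s (4 s.f.). Final answer: 29.31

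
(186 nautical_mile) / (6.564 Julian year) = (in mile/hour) 0.00372. Check: 1 nautical_mile = 1852 m, so 186 nautical_mile = 186 * 1852 = 344472 m. 1 Julian year = 31557600 s, so 6.564 Julian year = 6.564 * 31557600 = 2.0714409e+08 s. Combine: 344472 m / 2.0714409e+08 s = 0.0016629584 m/s. 1 mile/hour = 0.44704 m/s, so 0.0016629584 m/s = 0.0016629584 / 0.44704 = 0.003719932 mile/hour ≈ 0.00372 mile/hour (4 s.f.).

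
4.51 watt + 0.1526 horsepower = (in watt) 118.3. Check: 4.51 watt = 4.51 W. 1 horsepower = 745.69987 W, so 0.1526 horsepower = 0.1526 * 745.69987 = 113.7938 W. Sum: 4.51 + 113.7938 = 118.3038 W. 118.3038 W = 118.3038 watt ≈ 118.3 watt (4 s.f.).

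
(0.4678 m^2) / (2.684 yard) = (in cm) 0.4678 m^2 is already in m^2. 1 yard = 0.9144 m, so 2.684 yard = 2.684 * 0.9144 = 2.4542496 m. Combine: 0.4678 m^2 / 2.4542496 m = 0.19060816 m. 1 cm = 0.01 m, so 0.19060816 m = 0.19060816 / 0.01 = 19.060816 cm ≈ 19.06 cm (4 s.f.). Final answer: 19.06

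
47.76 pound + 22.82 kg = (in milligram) 1 pound = 0.45359237 kg, so 47.76 pound = 47.76 * 0.45359237 = 21.663572 kg. 22.82 kg is already in kg. Sum: 21.663572 + 22.82 = 44.483572 kg. 1 milligram = 1e-06 kg, so 44.483572 kg = 44.483572 / 1e-06 = 44483572 milligram ≈ 4.448e+07 milligram (4 s.f.). Final answer: 4.448e+07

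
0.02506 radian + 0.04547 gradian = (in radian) 0.02577. Check: 0.02506 radian = 0.02506 rad. 1 gradian = 0.015707963 rad, so 0.04547 gradian = 0.04547 * 0.015707963 = 0.00071424109 rad. Sum: 0.02506 + 0.00071424109 = 0.025774241 rad. 0.025774241 rad = 0.025774241 radian ≈ 0.02577 radian (4 s.f.).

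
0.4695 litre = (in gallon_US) 1 litre = 0.001 m^3, so 0.4695 litre = 0.4695 * 0.001 = 0.0004695 m^3. 1 gallon_US = 0.0037854118 m^3, so 0.0004695 m^3 = 0.0004695 / 0.0037854118 = 0.12402878 gallon_US ≈ 0.124 gallon_US (4 s.f.). Final answer: 0.124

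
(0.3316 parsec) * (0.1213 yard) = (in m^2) 1.135e+15. Check: 1 parsec = 3.0856776e+16 m, so 0.3316 parsec = 0.3316 * 3.0856776e+16 = 1.0232107e+16 m. 1 yard = 0.9144 m, so 0.1213 yard = 0.1213 * 0.9144 = 0.11091672 m. Combine: 1.0232107e+16 m * 0.11091672 m = 1.1349117e+15 m^2. Result: 1.1349117e+15 m^2 ≈ 1.135e+15 m^2 (4 s.f.).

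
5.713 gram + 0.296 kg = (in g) 301.7. Check: 1 gram = 0.001 kg, so 5.713 gram = 5.713 * 0.001 = 0.005713 kg. 0.296 kg is already in kg. Sum: 0.005713 + 0.296 = 0.301713 kg. 1 g = 0.001 kg, so 0.301713 kg = 0.301713 / 0.001 = 301.713 g ≈ 301.7 g (4 s.f.).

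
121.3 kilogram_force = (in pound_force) 1 kilogram_force = 9.80665 N, so 121.3 kilogram_force = 121.3 * 9.80665 = 1189.5466 N. 1 pound_force = 4.4482216 N, so 1189.5466 N = 1189.5466 / 4.4482216 = 267.42072 pound_force ≈ 267.4 pound_force (4 s.f.). Final answer: 267.4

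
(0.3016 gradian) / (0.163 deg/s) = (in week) 1 gradian = 0.015707963 rad, so 0.3016 gradian = 0.3016 * 0.015707963 = 0.0047375217 rad. 1 deg/s = 0.017453293 rad/s, so 0.163 deg/s = 0.163 * 0.017453293 = 0.0028448867 rad/s. Combine: 0.0047375217 rad / 0.0028448867 rad/s = 1.6652761 s. 1 week = 604800 s, so 1.6652761 s = 1.6652761 / 604800 = 2.7534327e-06 week ≈ 2.753e-06 week (4 s.f.). Final answer: 2.753e-06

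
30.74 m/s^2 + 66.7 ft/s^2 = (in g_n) 30.74 m/s^2 is already in m/s^2. 1 ft/s^2 = 0.3048 m/s^2, so 66.7 ft/s^2 = 66.7 * 0.3048 = 20.33016 m/s^2. Sum: 30.74 + 20.33016 = 51.07016 m/s^2. 1 g_n = 9.80665 m/s^2, so 51.07016 m/s^2 = 51.07016 / 9.80665 = 5.207707 g_n ≈ 5.208 g_n (4 s.f.). Final answer: 5.208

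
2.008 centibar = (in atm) 0.01982. Check: 1 centibar = 1000 Pa, so 2.008 centibar = 2.008 * 1000 = 2008 Pa. 1 atm = 101325 Pa, so 2008 Pa = 2008 / 101325 = 0.019817419 atm ≈ 0.01982 atm (4 s.f.).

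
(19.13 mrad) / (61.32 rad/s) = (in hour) 8.666e-08. Check: 1 mrad = 0.001 rad, so 19.13 mrad = 19.13 * 0.001 = 0.01913 rad. 61.32 rad/s is already in rad/s. Combine: 0.01913 rad / 61.32 rad/s = 0.00031196999 s. 1 hour = 3600 s, so 0.00031196999 s = 0.00031196999 / 3600 = 8.6658332e-08 hour ≈ 8.666e-08 hour (4 s.f.).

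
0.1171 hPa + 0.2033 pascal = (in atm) 0.0001176. Check: 1 hPa = 100 Pa, so 0.1171 hPa = 0.1171 * 100 = 11.71 Pa. 0.2033 pascal = 0.2033 Pa. Sum: 11.71 + 0.2033 = 11.9133 Pa. 1 atm = 101325 Pa, so 11.9133 Pa = 11.9133 / 101325 = 0.00011757513 atm ≈ 0.0001176 atm (4 s.f.).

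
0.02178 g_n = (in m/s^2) 0.2136. Check: 1 g_n = 9.80665 m/s^2, so 0.02178 g_n = 0.02178 * 9.80665 = 0.21358884 m/s^2. Result: 0.21358884 m/s^2 ≈ 0.2136 m/s^2 (4 s.f.).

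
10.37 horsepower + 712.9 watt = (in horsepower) 11.33. Check: 1 horsepower = 745.69987 W, so 10.37 horsepower = 10.37 * 745.69987 = 7732.9077 W. 712.9 watt = 712.9 W. Sum: 7732.9077 + 712.9 = 8445.8077 W. 1 horsepower = 745.69987 W, so 8445.8077 W = 8445.8077 / 745.69987 = 11.326015 horsepower ≈ 11.33 horsepower (4 s.f.).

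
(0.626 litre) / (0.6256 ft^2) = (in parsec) 1 litre = 0.001 m^3, so 0.626 litre = 0.626 * 0.001 = 0.000626 m^3. 1 ft^2 = 0.09290304 m^2, so 0.6256 ft^2 = 0.6256 * 0.09290304 = 0.058120142 m^2. Combine: 0.000626 m^3 / 0.058120142 m^2 = 0.010770793 m. 1 parsec = 3.0856776e+16 m, so 0.010770793 m = 0.010770793 / 3.0856776e+16 = 3.4905762e-19 parsec ≈ 3.491e-19 parsec (4 s.f.). Final answer: 3.491e-19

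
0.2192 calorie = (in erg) 9.171e+06. Check: 1 calorie = 4.184 J, so 0.2192 calorie = 0.2192 * 4.184 = 0.9171328 J. 1 erg = 1e-07 J, so 0.9171328 J = 0.9171328 / 1e-07 = 9171328 erg ≈ 9.171e+06 erg (4 s.f.).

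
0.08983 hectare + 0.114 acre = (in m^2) 1360. Check: 1 hectare = 10000 m^2, so 0.08983 hectare = 0.08983 * 10000 = 898.3 m^2. 1 acre = 4046.8564 m^2, so 0.114 acre = 0.114 * 4046.8564 = 461.34163 m^2. Sum: 898.3 + 461.34163 = 1359.6416 m^2. Result: 1359.6416 m^2 ≈ 1360 m^2 (4 s.f.).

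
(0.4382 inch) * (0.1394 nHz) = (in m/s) 1 inch = 0.0254 m, so 0.4382 inch = 0.4382 * 0.0254 = 0.01113028 m. 1 nHz = 1e-09 Hz, so 0.1394 nHz = 0.1394 * 1e-09 = 1.394e-10 Hz. Combine: 0.01113028 m * 1.394e-10 Hz = 1.551561e-12 m/s. Result: 1.551561e-12 m/s ≈ 1.552e-12 m/s (4 s.f.). Final answer: 1.552e-12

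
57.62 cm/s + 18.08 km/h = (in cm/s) 1 cm/s = 0.01 m/s, so 57.62 cm/s = 57.62 * 0.01 = 0.5762 m/s. 1 km/h = 0.27777778 m/s, so 18.08 km/h = 18.08 * 0.27777778 = 5.0222222 m/s. Sum: 0.5762 + 5.0222222 = 5.5984222 m/s. 1 cm/s = 0.01 m/s, so 5.5984222 m/s = 5.5984222 / 0.01 = 559.84222 cm/s ≈ 559.8 cm/s (4 s.f.). Final answer: 559.8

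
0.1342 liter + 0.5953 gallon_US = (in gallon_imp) 0.5252. Check: 1 liter = 0.001 m^3, so 0.1342 liter = 0.1342 * 0.001 = 0.0001342 m^3. 1 gallon_US = 0.0037854118 m^3, so 0.5953 gallon_US = 0.5953 * 0.0037854118 = 0.0022534556 m^3. Sum: 0.0001342 + 0.0022534556 = 0.0023876556 m^3. 1 gallon_imp = 0.00454609 m^3, so 0.0023876556 m^3 = 0.0023876556 / 0.00454609 = 0.52521082 gallon_imp ≈ 0.5252 gallon_imp (4 s.f.).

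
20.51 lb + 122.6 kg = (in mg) 1.319e+08. Check: 1 lb = 0.45359237 kg, so 20.51 lb = 20.51 * 0.45359237 = 9.3031795 kg. 122.6 kg is already in kg. Sum: 9.3031795 + 122.6 = 131.90318 kg. 1 mg = 1e-06 kg, so 131.90318 kg = 131.90318 / 1e-06 = 1.3190318e+08 mg ≈ 1.319e+08 mg (4 s.f.).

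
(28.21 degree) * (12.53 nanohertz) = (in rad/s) 1 degree = 0.017453293 rad, so 28.21 degree = 28.21 * 0.017453293 = 0.49235738 rad. 1 nanohertz = 1e-09 Hz, so 12.53 nanohertz = 12.53 * 1e-09 = 1.253e-08 Hz. Combine: 0.49235738 rad * 1.253e-08 Hz = 6.169238e-09 rad/s. Result: 6.169238e-09 rad/s ≈ 6.169e-09 rad/s (4 s.f.). Final answer: 6.169e-09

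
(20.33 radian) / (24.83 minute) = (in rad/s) 20.33 radian = 20.33 rad. 1 minute = 60 s, so 24.83 minute = 24.83 * 60 = 1489.8 s. Combine: 20.33 rad / 1489.8 s = 0.013646127 rad/s. Result: 0.013646127 rad/s ≈ 0.01365 rad/s (4 s.f.). Final answer: 0.01365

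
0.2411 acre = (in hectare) 0.09757. Check: 1 acre = 4046.8564 m^2, so 0.2411 acre = 0.2411 * 4046.8564 = 975.69708 m^2. 1 hectare = 10000 m^2, so 975.69708 m^2 = 975.69708 / 10000 = 0.097569708 hectare ≈ 0.09757 hectare (4 s.f.).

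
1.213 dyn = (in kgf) 1.237e-06. Check: 1 dyn = 1e-05 N, so 1.213 dyn = 1.213 * 1e-05 = 1.213e-05 N. 1 kgf = 9.80665 N, so 1.213e-05 N = 1.213e-05 / 9.80665 = 1.2369158e-06 kgf ≈ 1.237e-06 kgf (4 s.f.).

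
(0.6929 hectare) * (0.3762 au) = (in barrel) 2.453e+15. Check: 1 hectare = 10000 m^2, so 0.6929 hectare = 0.6929 * 10000 = 6929 m^2. 1 au = 1.4959787e+11 m, so 0.3762 au = 0.3762 * 1.4959787e+11 = 5.6278719e+10 m. Combine: 6929 m^2 * 5.6278719e+10 m = 3.8995524e+14 m^3. 1 barrel = 0.15898729 m^3, so 3.8995524e+14 m^3 = 3.8995524e+14 / 0.15898729 = 2.4527447e+15 barrel ≈ 2.453e+15 barrel (4 s.f.).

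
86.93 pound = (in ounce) 1 pound = 0.45359237 kg, so 86.93 pound = 86.93 * 0.45359237 = 39.430785 kg. 1 ounce = 0.028349523 kg, so 39.430785 kg = 39.430785 / 0.028349523 = 1390.88 ounce ≈ 1391 ounce (4 s.f.). Final answer: 1391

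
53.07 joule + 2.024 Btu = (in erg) 53.07 joule = 53.07 J. 1 Btu = 1055.0559 J, so 2.024 Btu = 2.024 * 1055.0559 = 2135.433 J. Sum: 53.07 + 2135.433 = 2188.503 J. 1 erg = 1e-07 J, so 2188.503 J = 2188.503 / 1e-07 = 2.188503e+10 erg ≈ 2.189e+10 erg (4 s.f.). Final answer: 2.189e+10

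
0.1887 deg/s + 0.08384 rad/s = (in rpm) 1 deg/s = 0.017453293 rad/s, so 0.1887 deg/s = 0.1887 * 0.017453293 = 0.0032934363 rad/s. 0.08384 rad/s is already in rad/s. Sum: 0.0032934363 + 0.08384 = 0.087133436 rad/s. 1 rpm = 0.10471976 rad/s, so 0.087133436 rad/s = 0.087133436 / 0.10471976 = 0.83206303 rpm ≈ 0.8321 rpm (4 s.f.). Final answer: 0.8321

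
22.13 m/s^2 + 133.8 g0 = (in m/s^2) 1334. Check: 22.13 m/s^2 is already in m/s^2. 1 g0 = 9.80665 m/s^2, so 133.8 g0 = 133.8 * 9.80665 = 1312.1298 m/s^2. Sum: 22.13 + 1312.1298 = 1334.2598 m/s^2. Result: 1334.2598 m/s^2 ≈ 1334 m/s^2 (4 s.f.).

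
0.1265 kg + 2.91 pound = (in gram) 1446. Check: 0.1265 kg is already in kg. 1 pound = 0.45359237 kg, so 2.91 pound = 2.91 * 0.45359237 = 1.3199538 kg. Sum: 0.1265 + 1.3199538 = 1.4464538 kg. 1 gram = 0.001 kg, so 1.4464538 kg = 1.4464538 / 0.001 = 1446.4538 gram ≈ 1446 gram (4 s.f.).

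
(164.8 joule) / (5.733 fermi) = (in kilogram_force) 2.931e+15. Check: 164.8 joule = 164.8 J. 1 fermi = 1e-15 m, so 5.733 fermi = 5.733 * 1e-15 = 5.733e-15 m. Combine: 164.8 J / 5.733e-15 m = 2.8745857e+16 N. 1 kilogram_force = 9.80665 N, so 2.8745857e+16 N = 2.8745857e+16 / 9.80665 = 2.9312617e+15 kilogram_force ≈ 2.931e+15 kilogram_force (4 s.f.).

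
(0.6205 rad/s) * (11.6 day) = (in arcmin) 2.138e+09. Check: 0.6205 rad/s is already in rad/s. 1 day = 86400 s, so 11.6 day = 11.6 * 86400 = 1002240 s. Combine: 0.6205 rad/s * 1002240 s = 621889.92 rad. 1 arcmin = 0.00029088821 rad, so 621889.92 rad = 621889.92 / 0.00029088821 = 2.1379001e+09 arcmin ≈ 2.138e+09 arcmin (4 s.f.).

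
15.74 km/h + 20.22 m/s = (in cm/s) 1 km/h = 0.27777778 m/s, so 15.74 km/h = 15.74 * 0.27777778 = 4.3722222 m/s. 20.22 m/s is already in m/s. Sum: 4.3722222 + 20.22 = 24.592222 m/s. 1 cm/s = 0.01 m/s, so 24.592222 m/s = 24.592222 / 0.01 = 2459.2222 cm/s ≈ 2459 cm/s (4 s.f.). Final answer: 2459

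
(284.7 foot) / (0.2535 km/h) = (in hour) 1 foot = 0.3048 m, so 284.7 foot = 284.7 * 0.3048 = 86.77656 m. 1 km/h = 0.27777778 m/s, so 0.2535 km/h = 0.2535 * 0.27777778 = 0.070416667 m/s. Combine: 86.77656 m / 0.070416667 m/s = 1232.3298 s. 1 hour = 3600 s, so 1232.3298 s = 1232.3298 / 3600 = 0.34231385 hour ≈ 0.3423 hour (4 s.f.). Final answer: 0.3423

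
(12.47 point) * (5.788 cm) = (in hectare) 2.546e-08. Check: 1 point = 0.00035277778 m, so 12.47 point = 12.47 * 0.00035277778 = 0.0043991389 m. 1 cm = 0.01 m, so 5.788 cm = 5.788 * 0.01 = 0.05788 m. Combine: 0.0043991389 m * 0.05788 m = 0.00025462216 m^2. 1 hectare = 10000 m^2, so 0.00025462216 m^2 = 0.00025462216 / 10000 = 2.5462216e-08 hectare ≈ 2.546e-08 hectare (4 s.f.).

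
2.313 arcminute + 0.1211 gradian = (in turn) 0.0004098. Check: 1 arcminute = 0.00029088821 rad, so 2.313 arcminute = 2.313 * 0.00029088821 = 0.00067282443 rad. 1 gradian = 0.015707963 rad, so 0.1211 gradian = 0.1211 * 0.015707963 = 0.0019022344 rad. Sum: 0.00067282443 + 0.0019022344 = 0.0025750588 rad. 1 turn = 6.2831853 rad, so 0.0025750588 rad = 0.0025750588 / 6.2831853 = 0.00040983333 turn ≈ 0.0004098 turn (4 s.f.).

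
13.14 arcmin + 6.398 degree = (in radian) 0.1155. Check: 1 arcmin = 0.00029088821 rad, so 13.14 arcmin = 13.14 * 0.00029088821 = 0.0038222711 rad. 1 degree = 0.017453293 rad, so 6.398 degree = 6.398 * 0.017453293 = 0.11166617 rad. Sum: 0.0038222711 + 0.11166617 = 0.11548844 rad. 0.11548844 rad = 0.11548844 radian ≈ 0.1155 radian (4 s.f.).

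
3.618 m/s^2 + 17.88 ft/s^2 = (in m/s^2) 3.618 m/s^2 is already in m/s^2. 1 ft/s^2 = 0.3048 m/s^2, so 17.88 ft/s^2 = 17.88 * 0.3048 = 5.449824 m/s^2. Sum: 3.618 + 5.449824 = 9.067824 m/s^2. Result: 9.067824 m/s^2 ≈ 9.068 m/s^2 (4 s.f.). Final answer: 9.068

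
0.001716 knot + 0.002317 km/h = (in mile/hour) 0.003414. Check: 1 knot = 0.51444444 m/s, so 0.001716 knot = 0.001716 * 0.51444444 = 0.00088278667 m/s. 1 km/h = 0.27777778 m/s, so 0.002317 km/h = 0.002317 * 0.27777778 = 0.00064361111 m/s. Sum: 0.00088278667 + 0.00064361111 = 0.0015263978 m/s. 1 mile/hour = 0.44704 m/s, so 0.0015263978 m/s = 0.0015263978 / 0.44704 = 0.0034144546 mile/hour ≈ 0.003414 mile/hour (4 s.f.).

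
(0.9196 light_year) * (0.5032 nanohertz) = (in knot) 8.51e+06. Check: 1 light_year = 9.4607305e+15 m, so 0.9196 light_year = 0.9196 * 9.4607305e+15 = 8.7000877e+15 m. 1 nanohertz = 1e-09 Hz, so 0.5032 nanohertz = 0.5032 * 1e-09 = 5.032e-10 Hz. Combine: 8.7000877e+15 m * 5.032e-10 Hz = 4377884.2 m/s. 1 knot = 0.51444444 m/s, so 4377884.2 m/s = 4377884.2 / 0.51444444 = 8509926 knot ≈ 8.51e+06 knot (4 s.f.).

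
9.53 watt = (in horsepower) 0.01278. Check: 9.53 watt = 9.53 W. 1 horsepower = 745.69987 W, so 9.53 W = 9.53 / 745.69987 = 0.012779941 horsepower ≈ 0.01278 horsepower (4 s.f.).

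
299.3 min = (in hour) 4.988. Check: 1 min = 60 s, so 299.3 min = 299.3 * 60 = 17958 s. 1 hour = 3600 s, so 17958 s = 17958 / 3600 = 4.9883333 hour ≈ 4.988 hour (4 s.f.).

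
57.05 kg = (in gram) 5.705e+04. Check: 1 gram = 0.001 kg, so 57.05 kg = 57.05 / 0.001 = 57050 gram ≈ 5.705e+04 gram (4 s.f.).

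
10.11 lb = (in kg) 1 lb = 0.45359237 kg, so 10.11 lb = 10.11 * 0.45359237 = 4.5858189 kg. Result: 4.5858189 kg ≈ 4.586 kg (4 s.f.). Final answer: 4.586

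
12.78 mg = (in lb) 2.818e-05. Check: 1 mg = 1e-06 kg, so 12.78 mg = 12.78 * 1e-06 = 1.278e-05 kg. 1 lb = 0.45359237 kg, so 1.278e-05 kg = 1.278e-05 / 0.45359237 = 2.8175077e-05 lb ≈ 2.818e-05 lb (4 s.f.).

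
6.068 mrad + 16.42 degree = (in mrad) 1 mrad = 0.001 rad, so 6.068 mrad = 6.068 * 0.001 = 0.006068 rad. 1 degree = 0.017453293 rad, so 16.42 degree = 16.42 * 0.017453293 = 0.28658306 rad. Sum: 0.006068 + 0.28658306 = 0.29265106 rad. 1 mrad = 0.001 rad, so 0.29265106 rad = 0.29265106 / 0.001 = 292.65106 mrad ≈ 292.7 mrad (4 s.f.). Final answer: 292.7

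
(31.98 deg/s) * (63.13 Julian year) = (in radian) 1 deg/s = 0.017453293 rad/s, so 31.98 deg/s = 31.98 * 0.017453293 = 0.55815629 rad/s. 1 Julian year = 31557600 s, so 63.13 Julian year = 63.13 * 31557600 = 1.9922313e+09 s. Combine: 0.55815629 rad/s * 1.9922313e+09 s = 1.1119764e+09 rad. 1.1119764e+09 rad = 1.1119764e+09 radian ≈ 1.112e+09 radian (4 s.f.). Final answer: 1.112e+09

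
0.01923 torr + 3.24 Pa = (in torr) 0.04353. Check: 1 torr = 133.32237 Pa, so 0.01923 torr = 0.01923 * 133.32237 = 2.5637891 Pa. 3.24 Pa is already in Pa. Sum: 2.5637891 + 3.24 = 5.8037891 Pa. 1 torr = 133.32237 Pa, so 5.8037891 Pa = 5.8037891 / 133.32237 = 0.043531999 torr ≈ 0.04353 torr (4 s.f.).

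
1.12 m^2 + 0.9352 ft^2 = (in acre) 1.12 m^2 is already in m^2. 1 ft^2 = 0.09290304 m^2, so 0.9352 ft^2 = 0.9352 * 0.09290304 = 0.086882923 m^2. Sum: 1.12 + 0.086882923 = 1.2068829 m^2. 1 acre = 4046.8564 m^2, so 1.2068829 m^2 = 1.2068829 / 4046.8564 = 0.00029822727 acre ≈ 0.0002982 acre (4 s.f.). Final answer: 0.0002982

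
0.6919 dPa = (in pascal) 0.06919. Check: 1 dPa = 0.1 Pa, so 0.6919 dPa = 0.6919 * 0.1 = 0.06919 Pa. 0.06919 Pa = 0.06919 pascal.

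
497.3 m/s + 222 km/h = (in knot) 1087. Check: 497.3 m/s is already in m/s. 1 km/h = 0.27777778 m/s, so 222 km/h = 222 * 0.27777778 = 61.666667 m/s. Sum: 497.3 + 61.666667 = 558.96667 m/s. 1 knot = 0.51444444 m/s, so 558.96667 m/s = 558.96667 / 0.51444444 = 1086.5443 knot ≈ 1087 knot (4 s.f.).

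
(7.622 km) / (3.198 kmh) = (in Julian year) 0.0002719. Check: 1 km = 1000 m, so 7.622 km = 7.622 * 1000 = 7622 m. 1 kmh = 0.27777778 m/s, so 3.198 kmh = 3.198 * 0.27777778 = 0.88833333 m/s. Combine: 7622 m / 0.88833333 m/s = 8580.1126 s. 1 Julian year = 31557600 s, so 8580.1126 s = 8580.1126 / 31557600 = 0.00027188736 Julian year ≈ 0.0002719 Julian year (4 s.f.).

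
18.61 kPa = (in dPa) 1.861e+05. Check: 1 kPa = 1000 Pa, so 18.61 kPa = 18.61 * 1000 = 18610 Pa. 1 dPa = 0.1 Pa, so 18610 Pa = 18610 / 0.1 = 186100 dPa ≈ 1.861e+05 dPa (4 s.f.).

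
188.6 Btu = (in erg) 1.99e+12. Check: 1 Btu = 1055.0559 J, so 188.6 Btu = 188.6 * 1055.0559 = 198983.53 J. 1 erg = 1e-07 J, so 198983.53 J = 198983.53 / 1e-07 = 1.9898353e+12 erg ≈ 1.99e+12 erg (4 s.f.).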